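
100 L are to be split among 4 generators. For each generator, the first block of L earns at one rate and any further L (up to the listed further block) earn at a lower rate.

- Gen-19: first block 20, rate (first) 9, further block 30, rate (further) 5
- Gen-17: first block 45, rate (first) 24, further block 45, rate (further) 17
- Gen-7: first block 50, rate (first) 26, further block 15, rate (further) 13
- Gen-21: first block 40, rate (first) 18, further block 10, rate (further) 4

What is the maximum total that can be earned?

Order all 8 blocks by rate: Gen-7/tier1 26 > Gen-17/tier1 24 > Gen-21/tier1 18 > Gen-17/tier2 17 > Gen-7/tier2 13 > Gen-19/tier1 9 > Gen-19/tier2 5 > Gen-21/tier2 4.
Gen-7/tier1 (26): +50 — 50 left.
Fill Gen-17 tier1 block (45 at 24) — 5 left.
Gen-21/tier1: +5 of 40 at 18; pool empty.
Total = 26×50 + 24×45 + 18×5 = 2470.

2470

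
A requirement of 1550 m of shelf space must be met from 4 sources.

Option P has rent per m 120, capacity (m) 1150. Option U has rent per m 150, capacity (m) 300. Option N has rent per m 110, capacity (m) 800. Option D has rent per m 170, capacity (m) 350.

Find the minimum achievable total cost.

Fill from the cheapest source first.
Take 800 from Option N at 110 — need 750 more.
Take 750 from Option P at 120 to finish.
Option U, Option D: unused.
Cost = 800×110 + 750×120 = 178000.

178000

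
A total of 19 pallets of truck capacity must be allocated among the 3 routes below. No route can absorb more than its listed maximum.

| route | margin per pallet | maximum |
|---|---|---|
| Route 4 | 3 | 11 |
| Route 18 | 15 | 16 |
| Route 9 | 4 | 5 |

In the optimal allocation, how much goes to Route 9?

Rank by margin per pallet: Route 18 15 > Route 9 4 > Route 4 3.
Route 18: +16 to 16 (cap) → 3 left.
Route 9: +3 (room for 5) → 3. Pool exhausted.

3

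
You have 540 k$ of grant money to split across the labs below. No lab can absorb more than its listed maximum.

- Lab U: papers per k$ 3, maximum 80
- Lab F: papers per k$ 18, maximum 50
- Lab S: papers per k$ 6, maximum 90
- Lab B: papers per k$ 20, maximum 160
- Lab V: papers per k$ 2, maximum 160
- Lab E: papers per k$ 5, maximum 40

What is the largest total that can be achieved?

Rank by papers per k$: Lab B 20 > Lab F 18 > Lab S 6 > Lab E 5 > Lab U 3 > Lab V 2.
Give Lab B 160 to hit its cap of 160 — 380 left.
Lab F: +50 to 50 (cap) — 330 left.
Lab S takes 90 to reach its cap of 90 — 240 left.
Lab E takes 40 to reach its cap of 40 — 200 left.
Lab U takes 80 to reach its cap of 80 — 120 left.
Lab V has room for 160 but only 120 remain, so it gets 120.
Total = 3×80 + 18×50 + 6×90 + 20×160 + 2×120 + 5×40 = 5320.

5320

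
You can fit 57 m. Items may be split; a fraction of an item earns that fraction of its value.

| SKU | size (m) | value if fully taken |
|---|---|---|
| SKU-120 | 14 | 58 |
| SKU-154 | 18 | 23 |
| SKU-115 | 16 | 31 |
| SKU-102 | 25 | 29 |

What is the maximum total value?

Best value per unit of size first: SKU-120 58/14≈4.14, SKU-115 31/16≈1.94, SKU-154 23/18≈1.28, SKU-102 29/25≈1.16.
All 14 m of SKU-120 fit (value 58) ; 43 remain.
All 16 m of SKU-115 fit (value 31) ; 27 remain.
SKU-154: take in full, 18 m for value 23 ; 9 left.
Fill the last 9 m with part of SKU-102: 9/25 of it earns 10.44.
Total value = 122.44.

122.44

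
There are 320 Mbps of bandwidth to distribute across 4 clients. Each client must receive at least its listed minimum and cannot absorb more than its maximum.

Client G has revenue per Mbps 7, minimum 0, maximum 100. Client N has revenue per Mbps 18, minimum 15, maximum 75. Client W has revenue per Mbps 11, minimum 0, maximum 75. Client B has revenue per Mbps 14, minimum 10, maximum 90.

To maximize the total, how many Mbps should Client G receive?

Meeting every minimum uses 0+15+0+10 = 25 Mbps, leaving 295.
Order the clients by revenue per Mbps: Client N 18 > Client B 14 > Client W 11 > Client G 7.
Give Client N 60 more to hit its cap of 75 → 235 left.
Client B takes 80 more to reach its cap of 90 → 155 left.
Give Client W 75 more to hit its cap of 75 → 80 left.
Only 80 left; Client G takes them to reach 80.

80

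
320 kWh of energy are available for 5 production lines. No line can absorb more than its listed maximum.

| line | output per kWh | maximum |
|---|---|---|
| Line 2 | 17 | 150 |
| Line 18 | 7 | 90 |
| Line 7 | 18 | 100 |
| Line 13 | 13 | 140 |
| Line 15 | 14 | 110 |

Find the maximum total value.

5330

Order the production lines by output per kWh: Line 7 18 > Line 2 17 > Line 15 14 > Line 13 13 > Line 18 7.
Line 7: +100 to 100 (cap) → 220 left.
Line 2: +150 to 150 (cap) → 70 left.
Line 15: +70 (room for 110) → 70. Pool exhausted.
Total = 17×150 + 18×100 + 14×70 = 5330.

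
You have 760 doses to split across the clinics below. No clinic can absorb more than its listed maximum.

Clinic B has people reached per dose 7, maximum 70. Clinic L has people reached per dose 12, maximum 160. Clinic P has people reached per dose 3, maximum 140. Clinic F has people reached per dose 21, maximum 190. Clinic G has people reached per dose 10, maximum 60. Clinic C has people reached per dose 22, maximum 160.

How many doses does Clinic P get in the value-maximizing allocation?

120

Order the clinics by people reached per dose: Clinic C 22 > Clinic F 21 > Clinic L 12 > Clinic G 10 > Clinic B 7 > Clinic P 3.
Clinic C: +160 to 160 (cap) → 600 left.
Clinic F takes 190 to reach its cap of 190 → 410 left.
Clinic L: +160 to 160 (cap) → 250 left.
Give Clinic G 60 to hit its cap of 60 → 190 left.
Clinic B: +70 to 70 (cap) → 120 left.
Clinic P has room for 140 but only 120 remain, so it gets 120.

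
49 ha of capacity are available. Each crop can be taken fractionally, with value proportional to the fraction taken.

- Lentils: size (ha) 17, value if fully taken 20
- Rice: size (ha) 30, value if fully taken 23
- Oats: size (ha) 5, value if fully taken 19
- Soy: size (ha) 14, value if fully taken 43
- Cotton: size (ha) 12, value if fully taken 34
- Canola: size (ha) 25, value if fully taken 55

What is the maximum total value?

135.6

Sort by value density: Oats 19/5≈3.8, Soy 43/14≈3.07, Cotton 34/12≈2.83, Canola 55/25≈2.2, Lentils 20/17≈1.18, Rice 23/30≈0.767.
Take all of Oats (5 ha, value 19) ; 44 ha left.
All 14 ha of Soy fit (value 43) ; 30 remain.
All 12 ha of Cotton fit (value 34) ; 18 remain.
Only 18 ha remain; take 18/25 of Canola for value 55×18/25 = 39.6.
Total value = 135.6.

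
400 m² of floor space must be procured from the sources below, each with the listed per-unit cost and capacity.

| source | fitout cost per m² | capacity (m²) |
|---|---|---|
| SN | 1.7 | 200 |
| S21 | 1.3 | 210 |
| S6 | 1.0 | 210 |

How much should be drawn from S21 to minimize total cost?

Use sources in increasing cost order.
S6 (1.0): use full 210 → 190 m² to go.
Take 190 from S21 at 1.3 to finish.
SN: unused.

190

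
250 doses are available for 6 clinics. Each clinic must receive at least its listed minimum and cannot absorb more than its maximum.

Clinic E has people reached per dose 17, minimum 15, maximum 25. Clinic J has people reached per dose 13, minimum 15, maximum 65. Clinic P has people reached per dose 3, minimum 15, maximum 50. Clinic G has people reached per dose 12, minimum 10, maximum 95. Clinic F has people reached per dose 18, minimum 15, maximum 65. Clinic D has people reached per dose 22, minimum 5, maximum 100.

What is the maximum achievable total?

Meeting every minimum uses 15+15+15+10+15+5 = 75 doses, leaving 175.
Highest people reached per dose first: Clinic D 22 > Clinic F 18 > Clinic E 17 > Clinic J 13 > Clinic G 12 > Clinic P 3.
Give Clinic D 95 more to hit its cap of 100 → 80 left.
Clinic F: +50 to 65 (cap) → 30 left.
Clinic E takes 10 more to reach its cap of 25 → 20 left.
Only 20 left; Clinic J takes them to reach 35.
Total = 17×25 + 13×35 + 3×15 + 12×10 + 18×65 + 22×100 = 4415.

4415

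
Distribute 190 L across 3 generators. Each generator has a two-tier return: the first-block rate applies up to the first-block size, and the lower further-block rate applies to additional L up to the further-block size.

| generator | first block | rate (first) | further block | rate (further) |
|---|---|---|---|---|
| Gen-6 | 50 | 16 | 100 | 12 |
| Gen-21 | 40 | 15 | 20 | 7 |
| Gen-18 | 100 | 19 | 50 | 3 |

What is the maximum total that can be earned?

3300

Order all 6 blocks by rate: Gen-18/tier1 19 > Gen-6/tier1 16 > Gen-21/tier1 15 > Gen-6/tier2 12 > Gen-21/tier2 7 > Gen-18/tier2 3.
Fill Gen-18 tier1 block (100 at 19) → 90 left.
Fill Gen-6 tier1 block (50 at 16) → 40 left.
Fill Gen-21 tier1 block (40 at 15) → 0 left.
Total = 19×100 + 16×50 + 15×40 = 3300.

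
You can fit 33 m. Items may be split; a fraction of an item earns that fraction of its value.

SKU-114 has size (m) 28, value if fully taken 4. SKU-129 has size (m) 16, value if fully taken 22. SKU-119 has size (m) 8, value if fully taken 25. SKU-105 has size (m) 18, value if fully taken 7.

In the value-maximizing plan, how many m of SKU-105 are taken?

Rank by value-to-size ratio: SKU-119 25/8≈3.12, SKU-129 22/16≈1.38, SKU-105 7/18≈0.389, SKU-114 4/28≈0.143.
Take all of SKU-119 (8 m, value 25) → 25 m left.
SKU-129: take in full, 16 m for value 22 → 9 left.
Only 9 m remain; take 9/18 of SKU-105 for value 7×9/18 = 3.5.

9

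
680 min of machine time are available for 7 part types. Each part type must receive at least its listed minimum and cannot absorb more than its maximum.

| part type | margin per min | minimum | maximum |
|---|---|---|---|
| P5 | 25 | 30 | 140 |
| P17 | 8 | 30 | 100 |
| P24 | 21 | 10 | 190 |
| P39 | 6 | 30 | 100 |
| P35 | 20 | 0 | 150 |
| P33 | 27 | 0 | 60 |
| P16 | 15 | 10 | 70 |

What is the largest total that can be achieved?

13660

Meeting every minimum uses 30+30+10+30+0+0+10 = 110 min, leaving 570.
Rank by margin per min: P33 27 > P5 25 > P24 21 > P35 20 > P16 15 > P17 8 > P39 6.
P33: +60 to 60 (cap) — 510 left.
Give P5 110 more to hit its cap of 140 — 400 left.
Give P24 180 more to hit its cap of 190 — 220 left.
P35: +150 to 150 (cap) — 70 left.
P16: +60 to 70 (cap) — 10 left.
P17 has room for 70 more but only 10 remain, so it gets 40.
Total = 25×140 + 8×40 + 21×190 + 6×30 + 20×150 + 27×60 + 15×70 = 13660.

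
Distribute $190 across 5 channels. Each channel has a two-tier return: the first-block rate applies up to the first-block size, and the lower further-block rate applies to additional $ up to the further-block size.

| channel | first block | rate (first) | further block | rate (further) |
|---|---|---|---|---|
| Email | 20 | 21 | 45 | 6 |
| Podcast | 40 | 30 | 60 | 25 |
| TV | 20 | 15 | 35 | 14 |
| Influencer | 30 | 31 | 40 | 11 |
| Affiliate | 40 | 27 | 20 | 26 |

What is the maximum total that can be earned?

Treat each block as its own option and order by rate: Influencer/first 31 > Podcast/first 30 > Affiliate/first 27 > Affiliate/second 26 > Podcast/second 25 > Email/first 21 > TV/first 15 > TV/second 14 > Influencer/second 11 > Email/second 6.
Fill Influencer first block (30 at 31) → 160 left.
Podcast/first (30): +40 → 120 left.
Affiliate/first (27): +40 → 80 left.
Affiliate second at 26: fill all 20 → 60 left.
Podcast/second (25): +60 → 0 left.
Total = 31×30 + 30×40 + 27×40 + 26×20 + 25×60 = 5230.

5230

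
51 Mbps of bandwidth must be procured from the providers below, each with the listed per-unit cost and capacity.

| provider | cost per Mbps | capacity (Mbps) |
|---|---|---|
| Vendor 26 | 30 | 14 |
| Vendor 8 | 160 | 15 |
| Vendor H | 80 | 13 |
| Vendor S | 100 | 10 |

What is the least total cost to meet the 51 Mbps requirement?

Cheapest first:
Vendor 26 at 30: take all 14 Mbps — 37 still needed.
Vendor H (80): use full 13 — 24 Mbps to go.
Take 10 from Vendor S at 100 — need 14 more.
Vendor 8 (160): take the remaining 14 — done.
Cost = 14×30 + 13×80 + 10×100 + 14×160 = 4700.

4700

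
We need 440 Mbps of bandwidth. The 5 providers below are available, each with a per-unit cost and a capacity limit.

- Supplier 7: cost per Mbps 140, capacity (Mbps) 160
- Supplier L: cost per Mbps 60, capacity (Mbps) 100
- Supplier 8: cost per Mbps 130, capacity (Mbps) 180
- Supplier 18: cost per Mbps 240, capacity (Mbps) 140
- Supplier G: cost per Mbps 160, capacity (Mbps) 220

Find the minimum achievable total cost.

Fill from the cheapest provider first.
Supplier L at 60: take all 100 Mbps — 340 still needed.
Supplier 8 (130): use full 180 — 160 Mbps to go.
Supplier 7 (140): use full 160 — 0 Mbps to go.
Supplier G, Supplier 18: unused.
Cost = 100×60 + 180×130 + 160×140 = 51800.

51800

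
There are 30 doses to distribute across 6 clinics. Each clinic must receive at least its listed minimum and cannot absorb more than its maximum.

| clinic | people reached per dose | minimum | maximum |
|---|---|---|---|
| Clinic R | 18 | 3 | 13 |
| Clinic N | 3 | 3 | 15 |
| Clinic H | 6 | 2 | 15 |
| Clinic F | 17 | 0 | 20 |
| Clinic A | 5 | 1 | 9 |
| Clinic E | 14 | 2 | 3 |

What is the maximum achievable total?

Meeting every minimum uses 3+3+2+0+1+2 = 11 doses, leaving 19.
Order the clinics by people reached per dose: Clinic R 18 > Clinic F 17 > Clinic E 14 > Clinic H 6 > Clinic A 5 > Clinic N 3.
Give Clinic R 10 more to hit its cap of 13 ; 9 left.
Clinic F: +9 (room for 20) → 9. Pool exhausted.
Total = 18×13 + 3×3 + 6×2 + 17×9 + 5×1 + 14×2 = 441.

441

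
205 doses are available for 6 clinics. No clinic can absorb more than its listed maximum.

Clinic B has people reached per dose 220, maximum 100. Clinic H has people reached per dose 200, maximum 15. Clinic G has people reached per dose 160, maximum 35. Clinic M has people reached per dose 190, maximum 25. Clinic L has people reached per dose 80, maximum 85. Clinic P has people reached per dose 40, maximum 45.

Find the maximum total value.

37750

Rank by people reached per dose: Clinic B 220 > Clinic H 200 > Clinic M 190 > Clinic G 160 > Clinic L 80 > Clinic P 40.
Clinic B: +100 to 100 (cap) — 105 left.
Clinic H takes 15 to reach its cap of 15 — 90 left.
Clinic M: +25 to 25 (cap) — 65 left.
Clinic G: +35 to 35 (cap) — 30 left.
Only 30 left; Clinic L takes them to reach 30.
Total = 220×100 + 200×15 + 160×35 + 190×25 + 80×30 = 37750.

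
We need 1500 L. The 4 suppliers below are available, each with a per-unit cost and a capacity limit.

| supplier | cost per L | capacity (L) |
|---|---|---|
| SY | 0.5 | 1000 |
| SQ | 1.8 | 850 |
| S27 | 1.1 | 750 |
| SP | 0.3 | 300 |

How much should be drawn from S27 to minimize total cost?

Cheapest first:
Take 300 from SP at 0.3 ; need 1200 more.
SY (0.5): use full 1000 ; 200 L to go.
Take 200 from S27 at 1.1 to finish.
SQ: unused.

200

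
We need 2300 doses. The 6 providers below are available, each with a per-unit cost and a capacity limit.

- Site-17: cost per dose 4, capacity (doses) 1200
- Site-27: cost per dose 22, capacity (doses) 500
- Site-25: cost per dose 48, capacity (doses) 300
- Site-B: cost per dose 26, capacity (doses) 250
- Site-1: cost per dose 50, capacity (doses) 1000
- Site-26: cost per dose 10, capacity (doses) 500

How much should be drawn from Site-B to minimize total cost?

100

Cheapest first:
Site-17 (4): use full 1200 → 1100 doses to go.
Site-26 at 10: take all 500 doses → 600 still needed.
Site-27 (22): use full 500 → 100 doses to go.
Site-B at 26: take 100 of its 250 → requirement met.
Site-25, Site-1: unused.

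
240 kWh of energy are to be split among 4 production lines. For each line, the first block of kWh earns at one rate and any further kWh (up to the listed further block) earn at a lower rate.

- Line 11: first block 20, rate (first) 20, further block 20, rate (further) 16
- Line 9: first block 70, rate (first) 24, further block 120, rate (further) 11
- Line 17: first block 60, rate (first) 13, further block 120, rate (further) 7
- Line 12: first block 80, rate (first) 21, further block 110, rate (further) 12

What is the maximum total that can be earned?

Rank every tier by rate: Line 9/T1 24 > Line 12/T1 21 > Line 11/T1 20 > Line 11/T2 16 > Line 17/T1 13 > Line 12/T2 12 > Line 9/T2 11 > Line 17/T2 7.
Line 9 T1 at 24: fill all 70 — 170 left.
Line 12 T1 at 21: fill all 80 — 90 left.
Line 11/T1 (20): +20 — 70 left.
Line 11/T2 (16): +20 — 50 left.
Line 17/T1: +50 of 60 at 13; pool empty.
Total = 24×70 + 21×80 + 20×20 + 16×20 + 13×50 = 4730.

4730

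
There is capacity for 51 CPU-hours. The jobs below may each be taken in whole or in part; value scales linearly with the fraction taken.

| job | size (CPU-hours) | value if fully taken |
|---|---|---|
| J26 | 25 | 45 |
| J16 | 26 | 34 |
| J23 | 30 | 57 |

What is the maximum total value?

Best value per unit of size first: J23 57/30≈1.9, J26 45/25≈1.8, J16 34/26≈1.31.
J23: take in full, 30 CPU-hours for value 57 → 21 left.
21 CPU-hours left: a 21/25 share of J26 gives 45×21/25 = 37.8.
Total value = 94.8.

94.8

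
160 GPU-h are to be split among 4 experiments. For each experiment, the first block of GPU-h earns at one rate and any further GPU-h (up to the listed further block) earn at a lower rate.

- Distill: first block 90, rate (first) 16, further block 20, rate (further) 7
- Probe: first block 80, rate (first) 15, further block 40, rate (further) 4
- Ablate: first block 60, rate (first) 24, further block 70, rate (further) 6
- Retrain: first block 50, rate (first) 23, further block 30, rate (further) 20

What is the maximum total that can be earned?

3510

Treat each block as its own option and order by rate: Ablate/T1 24 > Retrain/T1 23 > Retrain/T2 20 > Distill/T1 16 > Probe/T1 15 > Distill/T2 7 > Ablate/T2 6 > Probe/T2 4.
Fill Ablate T1 block (60 at 24) ; 100 left.
Fill Retrain T1 block (50 at 23) ; 50 left.
Retrain T2 at 20: fill all 30 ; 20 left.
20 remain; put them into Distill T1 at 16.
Total = 24×60 + 23×50 + 20×30 + 16×20 = 3510.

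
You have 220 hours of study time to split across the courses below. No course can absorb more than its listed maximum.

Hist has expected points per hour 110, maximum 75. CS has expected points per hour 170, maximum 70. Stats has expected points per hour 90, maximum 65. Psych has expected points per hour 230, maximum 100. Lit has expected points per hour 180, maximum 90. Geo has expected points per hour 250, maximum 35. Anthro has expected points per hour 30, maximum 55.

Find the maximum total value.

47050

Rank by expected points per hour: Geo 250 > Psych 230 > Lit 180 > CS 170 > Hist 110 > Stats 90 > Anthro 30.
Geo: +35 to 35 (cap) ; 185 left.
Psych takes 100 to reach its cap of 100 ; 85 left.
Only 85 left; Lit takes them to reach 85.
Total = 230×100 + 180×85 + 250×35 = 47050.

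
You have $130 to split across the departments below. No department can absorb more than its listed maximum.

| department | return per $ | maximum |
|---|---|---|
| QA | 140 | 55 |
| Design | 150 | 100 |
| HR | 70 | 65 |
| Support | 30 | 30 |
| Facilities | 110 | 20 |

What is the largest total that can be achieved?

19200

Rank by return per $: Design 150 > QA 140 > Facilities 110 > HR 70 > Support 30.
Give Design 100 to hit its cap of 100 ; 30 left.
Only 30 left; QA takes them to reach 30.
Total = 140×30 + 150×100 = 19200.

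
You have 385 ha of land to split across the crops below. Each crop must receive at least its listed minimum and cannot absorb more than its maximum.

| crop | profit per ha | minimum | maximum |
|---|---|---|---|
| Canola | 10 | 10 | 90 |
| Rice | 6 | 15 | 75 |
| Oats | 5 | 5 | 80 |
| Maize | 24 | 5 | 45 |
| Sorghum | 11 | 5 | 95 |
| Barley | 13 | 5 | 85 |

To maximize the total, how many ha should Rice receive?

Meeting every minimum uses 10+15+5+5+5+5 = 45 ha, leaving 340.
Rank by profit per ha: Maize 24 > Barley 13 > Sorghum 11 > Canola 10 > Rice 6 > Oats 5.
Maize takes 40 more to reach its cap of 45 ; 300 left.
Give Barley 80 more to hit its cap of 85 ; 220 left.
Sorghum takes 90 more to reach its cap of 95 ; 130 left.
Canola: +80 to 90 (cap) ; 50 left.
Only 50 left; Rice takes them to reach 65.

65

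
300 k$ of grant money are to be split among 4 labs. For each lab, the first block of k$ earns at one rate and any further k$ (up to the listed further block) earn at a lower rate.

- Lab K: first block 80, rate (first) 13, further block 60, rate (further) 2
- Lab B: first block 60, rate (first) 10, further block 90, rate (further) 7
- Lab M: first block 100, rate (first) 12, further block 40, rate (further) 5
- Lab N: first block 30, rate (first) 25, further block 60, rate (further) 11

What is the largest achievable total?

3950

Order all 8 blocks by rate: Lab N/T1 25 > Lab K/T1 13 > Lab M/T1 12 > Lab N/T2 11 > Lab B/T1 10 > Lab B/T2 7 > Lab M/T2 5 > Lab K/T2 2.
Lab N T1 at 25: fill all 30 ; 270 left.
Fill Lab K T1 block (80 at 13) ; 190 left.
Lab M/T1 (12): +100 ; 90 left.
Lab N T2 at 11: fill all 60 ; 30 left.
30 remain; put them into Lab B T1 at 10.
Total = 25×30 + 13×80 + 12×100 + 11×60 + 10×30 = 3950.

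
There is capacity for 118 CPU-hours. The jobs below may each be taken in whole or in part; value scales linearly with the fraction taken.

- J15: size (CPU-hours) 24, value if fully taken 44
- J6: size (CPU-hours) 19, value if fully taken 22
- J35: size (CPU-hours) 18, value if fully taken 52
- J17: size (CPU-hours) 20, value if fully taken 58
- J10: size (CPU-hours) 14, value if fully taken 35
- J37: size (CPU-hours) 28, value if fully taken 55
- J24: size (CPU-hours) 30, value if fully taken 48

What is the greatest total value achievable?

Sort by value density: J17 58/20≈2.9, J35 52/18≈2.89, J10 35/14≈2.5, J37 55/28≈1.96, J15 44/24≈1.83, J24 48/30≈1.6, J6 22/19≈1.16.
All 20 CPU-hours of J17 fit (value 58) ; 98 remain.
Take all of J35 (18 CPU-hours, value 52) ; 80 CPU-hours left.
Take all of J10 (14 CPU-hours, value 35) ; 66 CPU-hours left.
Take all of J37 (28 CPU-hours, value 55) ; 38 CPU-hours left.
Take all of J15 (24 CPU-hours, value 44) ; 14 CPU-hours left.
Fill the last 14 CPU-hours with part of J24: 14/30 of it earns 22.4.
Total value = 266.4.

266.4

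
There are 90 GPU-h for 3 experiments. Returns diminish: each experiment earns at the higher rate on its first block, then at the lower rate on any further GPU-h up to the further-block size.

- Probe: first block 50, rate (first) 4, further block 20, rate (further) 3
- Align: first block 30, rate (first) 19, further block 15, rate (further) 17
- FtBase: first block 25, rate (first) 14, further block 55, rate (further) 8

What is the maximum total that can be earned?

1335

Rank every tier by rate: Align/T1 19 > Align/T2 17 > FtBase/T1 14 > FtBase/T2 8 > Probe/T1 4 > Probe/T2 3.
Fill Align T1 block (30 at 19) ; 60 left.
Fill Align T2 block (15 at 17) ; 45 left.
Fill FtBase T1 block (25 at 14) ; 20 left.
20 remain; put them into FtBase T2 at 8.
Total = 19×30 + 17×15 + 14×25 + 8×20 = 1335.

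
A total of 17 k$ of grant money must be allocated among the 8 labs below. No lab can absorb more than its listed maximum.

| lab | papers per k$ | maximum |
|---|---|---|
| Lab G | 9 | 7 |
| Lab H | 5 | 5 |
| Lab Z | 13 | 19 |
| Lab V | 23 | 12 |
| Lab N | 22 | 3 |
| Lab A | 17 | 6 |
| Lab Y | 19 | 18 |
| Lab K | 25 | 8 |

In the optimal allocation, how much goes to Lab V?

9

Order the labs by papers per k$: Lab K 25 > Lab V 23 > Lab N 22 > Lab Y 19 > Lab A 17 > Lab Z 13 > Lab G 9 > Lab H 5.
Give Lab K 8 to hit its cap of 8 ; 9 left.
Lab V has room for 12 but only 9 remain, so it gets 9.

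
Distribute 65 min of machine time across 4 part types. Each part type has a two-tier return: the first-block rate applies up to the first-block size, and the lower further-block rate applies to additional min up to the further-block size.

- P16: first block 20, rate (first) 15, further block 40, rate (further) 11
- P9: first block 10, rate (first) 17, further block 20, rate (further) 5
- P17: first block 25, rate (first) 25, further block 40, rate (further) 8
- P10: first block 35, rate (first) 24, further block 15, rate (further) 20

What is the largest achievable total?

Treat each block as its own option and order by rate: P17/tier1 25 > P10/tier1 24 > P10/tier2 20 > P9/tier1 17 > P16/tier1 15 > P16/tier2 11 > P17/tier2 8 > P9/tier2 5.
P17/tier1 (25): +25 ; 40 left.
P10 tier1 at 24: fill all 35 ; 5 left.
5 remain; put them into P10 tier2 at 20.
Total = 25×25 + 24×35 + 20×5 = 1565.

1565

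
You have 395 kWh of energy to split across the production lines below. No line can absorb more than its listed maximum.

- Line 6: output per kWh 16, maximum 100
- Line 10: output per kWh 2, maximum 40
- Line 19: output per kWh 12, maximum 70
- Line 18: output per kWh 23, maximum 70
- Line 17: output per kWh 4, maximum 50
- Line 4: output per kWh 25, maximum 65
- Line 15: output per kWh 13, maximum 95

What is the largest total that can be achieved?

6850

Highest output per kWh first: Line 4 25 > Line 18 23 > Line 6 16 > Line 15 13 > Line 19 12 > Line 17 4 > Line 10 2.
Give Line 4 65 to hit its cap of 65 ; 330 left.
Give Line 18 70 to hit its cap of 70 ; 260 left.
Line 6 takes 100 to reach its cap of 100 ; 160 left.
Give Line 15 95 to hit its cap of 95 ; 65 left.
Line 19: +65 (room for 70) → 65. Pool exhausted.
Total = 16×100 + 12×65 + 23×70 + 25×65 + 13×95 = 6850.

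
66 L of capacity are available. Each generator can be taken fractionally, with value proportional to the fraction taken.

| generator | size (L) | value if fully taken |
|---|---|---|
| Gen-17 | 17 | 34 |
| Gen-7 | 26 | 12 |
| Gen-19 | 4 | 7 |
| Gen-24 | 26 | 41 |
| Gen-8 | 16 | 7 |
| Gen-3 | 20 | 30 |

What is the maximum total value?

110.5

Rank by value-to-size ratio: Gen-17 34/17≈2, Gen-19 7/4≈1.75, Gen-24 41/26≈1.58, Gen-3 30/20≈1.5, Gen-7 12/26≈0.462, Gen-8 7/16≈0.438.
All 17 L of Gen-17 fit (value 34) ; 49 remain.
Gen-19: take in full, 4 L for value 7 ; 45 left.
Take all of Gen-24 (26 L, value 41) ; 19 L left.
Fill the last 19 L with part of Gen-3: 19/20 of it earns 28.5.
Total value = 110.5.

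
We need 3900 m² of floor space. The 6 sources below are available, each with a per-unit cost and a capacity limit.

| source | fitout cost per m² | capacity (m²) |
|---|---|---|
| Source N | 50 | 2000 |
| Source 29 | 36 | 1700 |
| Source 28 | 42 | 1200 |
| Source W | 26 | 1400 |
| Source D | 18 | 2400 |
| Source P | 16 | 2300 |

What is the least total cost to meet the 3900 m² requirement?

Cheapest first:
Source P at 16: take all 2300 m² — 1600 still needed.
Source D at 18: take 1600 of its 2400 — requirement met.
Source W, Source 29, Source 28, Source N: unused.
Cost = 2300×16 + 1600×18 = 65600.

65600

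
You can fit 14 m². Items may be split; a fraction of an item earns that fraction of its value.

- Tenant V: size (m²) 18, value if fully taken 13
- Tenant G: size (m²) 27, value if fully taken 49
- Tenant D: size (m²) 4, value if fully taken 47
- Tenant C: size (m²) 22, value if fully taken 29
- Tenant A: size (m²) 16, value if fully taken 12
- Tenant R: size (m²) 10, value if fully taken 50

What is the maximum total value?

97

Best value per unit of size first: Tenant D 47/4≈11.8, Tenant R 50/10≈5, Tenant G 49/27≈1.81, Tenant C 29/22≈1.32, Tenant A 12/16≈0.75, Tenant V 13/18≈0.722.
Tenant D: take in full, 4 m² for value 47 → 10 left.
Tenant R: take in full, 10 m² for value 50 → 0 left.
Total value = 97.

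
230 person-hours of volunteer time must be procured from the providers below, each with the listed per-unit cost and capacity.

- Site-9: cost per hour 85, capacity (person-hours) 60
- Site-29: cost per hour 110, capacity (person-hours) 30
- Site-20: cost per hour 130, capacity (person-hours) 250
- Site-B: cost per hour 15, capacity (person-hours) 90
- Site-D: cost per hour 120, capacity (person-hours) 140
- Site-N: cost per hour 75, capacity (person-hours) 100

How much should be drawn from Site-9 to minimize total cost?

40

Cheapest first:
Site-B (15): use full 90 ; 140 person-hours to go.
Take 100 from Site-N at 75 ; need 40 more.
Take 40 from Site-9 at 85 to finish.
Site-29, Site-D, Site-20: unused.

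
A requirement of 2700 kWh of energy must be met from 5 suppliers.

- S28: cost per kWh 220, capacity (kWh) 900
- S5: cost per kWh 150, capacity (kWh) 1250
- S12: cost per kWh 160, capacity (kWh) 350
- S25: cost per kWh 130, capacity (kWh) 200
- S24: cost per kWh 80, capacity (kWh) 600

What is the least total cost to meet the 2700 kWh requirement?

Use suppliers in increasing cost order.
S24 at 80: take all 600 kWh ; 2100 still needed.
S25 at 130: take all 200 kWh ; 1900 still needed.
S5 at 150: take all 1250 kWh ; 650 still needed.
Take 350 from S12 at 160 ; need 300 more.
S28 at 220: take 300 of its 900 ; requirement met.
Cost = 600×80 + 200×130 + 1250×150 + 350×160 + 300×220 = 383500.

383500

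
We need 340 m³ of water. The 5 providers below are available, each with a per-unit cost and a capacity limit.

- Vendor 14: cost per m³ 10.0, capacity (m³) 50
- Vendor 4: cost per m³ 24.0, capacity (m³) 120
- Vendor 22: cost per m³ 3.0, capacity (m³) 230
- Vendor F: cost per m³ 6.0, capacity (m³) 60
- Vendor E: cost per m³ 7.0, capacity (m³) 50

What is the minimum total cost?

1400

Cheapest first:
Vendor 22 (3.0): use full 230 → 110 m³ to go.
Vendor F at 6.0: take all 60 m³ → 50 still needed.
Vendor E at 7.0: take all 50 m³ → 0 still needed.
Vendor 14, Vendor 4: unused.
Cost = 230×3.0 + 60×6.0 + 50×7.0 = 1400.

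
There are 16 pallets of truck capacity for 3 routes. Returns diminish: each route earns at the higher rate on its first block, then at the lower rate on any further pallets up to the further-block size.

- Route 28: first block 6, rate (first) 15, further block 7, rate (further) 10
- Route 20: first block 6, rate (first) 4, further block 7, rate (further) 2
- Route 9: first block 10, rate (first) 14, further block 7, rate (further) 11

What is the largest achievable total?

230

Order all 6 blocks by rate: Route 28/first 15 > Route 9/first 14 > Route 9/second 11 > Route 28/second 10 > Route 20/first 4 > Route 20/second 2.
Route 28 first at 15: fill all 6 → 10 left.
Fill Route 9 first block (10 at 14) → 0 left.
Total = 15×6 + 14×10 = 230.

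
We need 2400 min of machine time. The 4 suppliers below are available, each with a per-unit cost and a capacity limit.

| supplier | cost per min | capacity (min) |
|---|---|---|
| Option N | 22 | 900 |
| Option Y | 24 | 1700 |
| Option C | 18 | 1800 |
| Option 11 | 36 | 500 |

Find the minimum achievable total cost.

45600

Cheapest first:
Option C at 18: take all 1800 min → 600 still needed.
Option N (22): take the remaining 600 → done.
Option Y, Option 11: unused.
Cost = 1800×18 + 600×22 = 45600.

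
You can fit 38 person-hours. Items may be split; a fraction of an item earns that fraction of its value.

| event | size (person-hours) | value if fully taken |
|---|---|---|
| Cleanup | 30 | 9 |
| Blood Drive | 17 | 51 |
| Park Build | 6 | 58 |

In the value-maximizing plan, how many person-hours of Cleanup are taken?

15

Best value per unit of size first: Park Build 58/6≈9.67, Blood Drive 51/17≈3, Cleanup 9/30≈0.3.
Take all of Park Build (6 person-hours, value 58) — 32 person-hours left.
Blood Drive: take in full, 17 person-hours for value 51 — 15 left.
Only 15 person-hours remain; take 15/30 of Cleanup for value 9×15/30 = 4.5.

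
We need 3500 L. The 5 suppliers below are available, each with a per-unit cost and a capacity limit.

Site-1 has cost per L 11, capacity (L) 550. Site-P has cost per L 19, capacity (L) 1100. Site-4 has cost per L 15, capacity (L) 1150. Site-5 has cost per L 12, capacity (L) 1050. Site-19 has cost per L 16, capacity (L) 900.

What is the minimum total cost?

47900

Cheapest first:
Site-1 at 11: take all 550 L ; 2950 still needed.
Take 1050 from Site-5 at 12 ; need 1900 more.
Site-4 (15): use full 1150 ; 750 L to go.
Site-19 at 16: take 750 of its 900 ; requirement met.
Site-P: unused.
Cost = 550×11 + 1050×12 + 1150×15 + 750×16 = 47900.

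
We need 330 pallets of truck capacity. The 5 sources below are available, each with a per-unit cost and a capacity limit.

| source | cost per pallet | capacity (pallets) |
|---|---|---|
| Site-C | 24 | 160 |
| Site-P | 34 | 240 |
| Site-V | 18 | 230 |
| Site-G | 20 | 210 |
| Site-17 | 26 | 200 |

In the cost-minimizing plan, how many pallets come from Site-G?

100

Fill from the cheapest source first.
Take 230 from Site-V at 18 — need 100 more.
Site-G (20): take the remaining 100 — done.
Site-C, Site-17, Site-P: unused.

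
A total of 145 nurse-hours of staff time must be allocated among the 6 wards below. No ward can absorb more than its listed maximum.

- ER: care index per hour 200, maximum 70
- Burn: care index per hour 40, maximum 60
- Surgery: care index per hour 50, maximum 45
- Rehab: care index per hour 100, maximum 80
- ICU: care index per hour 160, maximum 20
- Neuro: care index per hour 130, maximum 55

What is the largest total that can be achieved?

24350

Order the wards by care index per hour: ER 200 > ICU 160 > Neuro 130 > Rehab 100 > Surgery 50 > Burn 40.
ER takes 70 to reach its cap of 70 → 75 left.
ICU takes 20 to reach its cap of 20 → 55 left.
Neuro takes 55 to reach its cap of 55 → 0 left.
Total = 200×70 + 160×20 + 130×55 = 24350.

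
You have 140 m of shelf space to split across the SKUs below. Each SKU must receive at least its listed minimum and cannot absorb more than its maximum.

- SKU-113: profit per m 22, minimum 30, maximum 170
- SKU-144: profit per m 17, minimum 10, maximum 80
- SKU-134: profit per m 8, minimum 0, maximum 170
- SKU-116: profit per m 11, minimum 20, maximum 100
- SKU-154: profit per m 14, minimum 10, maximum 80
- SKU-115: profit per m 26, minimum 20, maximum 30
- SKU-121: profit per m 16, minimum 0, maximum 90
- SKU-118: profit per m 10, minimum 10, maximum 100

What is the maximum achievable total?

Meeting every minimum uses 30+10+0+20+10+20+0+10 = 100 m, leaving 40.
Highest profit per m first: SKU-115 26 > SKU-113 22 > SKU-144 17 > SKU-121 16 > SKU-154 14 > SKU-116 11 > SKU-118 10 > SKU-134 8.
SKU-115 takes 10 more to reach its cap of 30 → 30 left.
SKU-113: +30 (room for 140) → 60. Pool exhausted.
Total = 22×60 + 17×10 + 11×20 + 14×10 + 26×30 + 10×10 = 2730.

2730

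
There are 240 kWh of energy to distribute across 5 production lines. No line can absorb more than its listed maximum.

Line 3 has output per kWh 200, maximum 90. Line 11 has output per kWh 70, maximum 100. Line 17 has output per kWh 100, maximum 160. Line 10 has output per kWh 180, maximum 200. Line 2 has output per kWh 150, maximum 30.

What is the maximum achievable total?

Order the production lines by output per kWh: Line 3 200 > Line 10 180 > Line 2 150 > Line 17 100 > Line 11 70.
Line 3: +90 to 90 (cap) → 150 left.
Only 150 left; Line 10 takes them to reach 150.
Total = 200×90 + 180×150 = 45000.

45000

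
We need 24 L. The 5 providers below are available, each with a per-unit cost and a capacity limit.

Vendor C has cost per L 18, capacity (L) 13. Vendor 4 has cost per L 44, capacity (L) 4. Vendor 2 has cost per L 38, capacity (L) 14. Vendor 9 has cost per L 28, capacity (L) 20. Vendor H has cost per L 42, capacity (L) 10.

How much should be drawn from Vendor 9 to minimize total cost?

Fill from the cheapest provider first.
Take 13 from Vendor C at 18 — need 11 more.
Vendor 9 at 28: take 11 of its 20 — requirement met.
Vendor 2, Vendor H, Vendor 4: unused.

11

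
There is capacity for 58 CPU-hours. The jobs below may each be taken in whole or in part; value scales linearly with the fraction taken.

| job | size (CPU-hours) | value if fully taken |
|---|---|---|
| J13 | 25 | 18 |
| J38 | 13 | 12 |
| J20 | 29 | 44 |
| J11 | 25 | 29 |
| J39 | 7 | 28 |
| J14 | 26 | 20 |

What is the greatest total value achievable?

Best value per unit of size first: J39 28/7≈4, J20 44/29≈1.52, J11 29/25≈1.16, J38 12/13≈0.923, J14 20/26≈0.769, J13 18/25≈0.72.
J39: take in full, 7 CPU-hours for value 28 → 51 left.
J20: take in full, 29 CPU-hours for value 44 → 22 left.
Only 22 CPU-hours remain; take 22/25 of J11 for value 29×22/25 = 25.52.
Total value = 97.52.

97.52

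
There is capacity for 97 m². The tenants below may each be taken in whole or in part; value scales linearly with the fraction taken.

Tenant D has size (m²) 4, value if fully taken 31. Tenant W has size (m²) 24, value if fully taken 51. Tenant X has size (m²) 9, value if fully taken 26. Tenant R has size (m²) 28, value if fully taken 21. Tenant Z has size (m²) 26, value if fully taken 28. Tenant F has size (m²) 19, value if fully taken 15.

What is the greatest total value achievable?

Rank by value-to-size ratio: Tenant D 31/4≈7.75, Tenant X 26/9≈2.89, Tenant W 51/24≈2.12, Tenant Z 28/26≈1.08, Tenant F 15/19≈0.789, Tenant R 21/28≈0.75.
Tenant D: take in full, 4 m² for value 31 ; 93 left.
All 9 m² of Tenant X fit (value 26) ; 84 remain.
All 24 m² of Tenant W fit (value 51) ; 60 remain.
All 26 m² of Tenant Z fit (value 28) ; 34 remain.
All 19 m² of Tenant F fit (value 15) ; 15 remain.
Fill the last 15 m² with part of Tenant R: 15/28 of it earns 11.25.
Total value = 162.25.

162.25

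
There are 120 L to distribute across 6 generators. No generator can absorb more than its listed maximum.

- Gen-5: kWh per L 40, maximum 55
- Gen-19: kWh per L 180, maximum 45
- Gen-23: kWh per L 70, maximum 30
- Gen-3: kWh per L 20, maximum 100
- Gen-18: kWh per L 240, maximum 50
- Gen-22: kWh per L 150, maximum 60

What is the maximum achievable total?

23850

Rank by kWh per L: Gen-18 240 > Gen-19 180 > Gen-22 150 > Gen-23 70 > Gen-5 40 > Gen-3 20.
Give Gen-18 50 to hit its cap of 50 ; 70 left.
Gen-19 takes 45 to reach its cap of 45 ; 25 left.
Gen-22 has room for 60 but only 25 remain, so it gets 25.
Total = 180×45 + 240×50 + 150×25 = 23850.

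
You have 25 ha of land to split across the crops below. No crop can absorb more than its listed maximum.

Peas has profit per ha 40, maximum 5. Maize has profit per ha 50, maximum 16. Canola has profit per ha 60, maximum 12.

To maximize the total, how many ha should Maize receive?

Order the crops by profit per ha: Canola 60 > Maize 50 > Peas 40.
Give Canola 12 to hit its cap of 12 → 13 left.
Only 13 left; Maize takes them to reach 13.

13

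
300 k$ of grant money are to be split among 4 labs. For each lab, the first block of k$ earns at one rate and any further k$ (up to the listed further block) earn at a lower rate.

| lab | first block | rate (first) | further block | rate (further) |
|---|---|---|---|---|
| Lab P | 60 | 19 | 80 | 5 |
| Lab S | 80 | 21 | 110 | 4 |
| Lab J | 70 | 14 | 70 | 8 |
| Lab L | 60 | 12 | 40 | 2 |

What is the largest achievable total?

Rank every tier by rate: Lab S/first 21 > Lab P/first 19 > Lab J/first 14 > Lab L/first 12 > Lab J/second 8 > Lab P/second 5 > Lab S/second 4 > Lab L/second 2.
Lab S/first (21): +80 → 220 left.
Lab P first at 19: fill all 60 → 160 left.
Fill Lab J first block (70 at 14) → 90 left.
Lab L first at 12: fill all 60 → 30 left.
30 remain; put them into Lab J second at 8.
Total = 21×80 + 19×60 + 14×70 + 12×60 + 8×30 = 4760.

4760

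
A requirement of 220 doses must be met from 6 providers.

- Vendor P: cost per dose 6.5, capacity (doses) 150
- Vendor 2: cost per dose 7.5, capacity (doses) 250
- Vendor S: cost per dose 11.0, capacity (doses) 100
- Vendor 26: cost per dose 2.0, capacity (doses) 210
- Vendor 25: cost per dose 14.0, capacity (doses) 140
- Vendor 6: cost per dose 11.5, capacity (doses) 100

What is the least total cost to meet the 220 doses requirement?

Fill from the cheapest provider first.
Vendor 26 (2.0): use full 210 → 10 doses to go.
Take 10 from Vendor P at 6.5 to finish.
Vendor 2, Vendor S, Vendor 6, Vendor 25: unused.
Cost = 210×2.0 + 10×6.5 = 485.

485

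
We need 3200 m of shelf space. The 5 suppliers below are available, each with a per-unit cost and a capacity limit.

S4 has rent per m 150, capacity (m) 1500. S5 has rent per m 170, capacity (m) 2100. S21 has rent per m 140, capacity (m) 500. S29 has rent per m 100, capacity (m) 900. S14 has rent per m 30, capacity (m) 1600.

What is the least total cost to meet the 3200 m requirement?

Cheapest first:
S14 at 30: take all 1600 m — 1600 still needed.
S29 (100): use full 900 — 700 m to go.
Take 500 from S21 at 140 — need 200 more.
S4 (150): take the remaining 200 — done.
S5: unused.
Cost = 1600×30 + 900×100 + 500×140 + 200×150 = 238000.

238000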